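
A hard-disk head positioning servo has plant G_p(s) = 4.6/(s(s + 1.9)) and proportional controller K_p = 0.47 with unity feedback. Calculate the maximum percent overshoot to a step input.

The closed-loop denominator s² + 1.9s + 2.162 gives ω_n = √2.162 = 1.47 and ζ = 1.9/(2ω_n) = 0.6461.
%OS = 100·exp(−πζ/√(1−ζ²)) = 100·exp(−π·0.6461/√0.5826) = 7%.

7%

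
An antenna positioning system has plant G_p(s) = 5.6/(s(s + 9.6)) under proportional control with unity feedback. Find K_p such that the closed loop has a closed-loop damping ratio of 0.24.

Closed-loop characteristic equation: s² + 9.6s + K_p·5.6 = 0.
So ω_n = √(5.6K_p) and 2ζω_n = 9.6, giving ζ = 9.6/(2√(5.6K_p)).
Setting ζ = 0.24: √(5.6K_p) = 9.6/(2·0.24) = 20, so K_p = 400/5.6 = 71.4.

K_p = 71.4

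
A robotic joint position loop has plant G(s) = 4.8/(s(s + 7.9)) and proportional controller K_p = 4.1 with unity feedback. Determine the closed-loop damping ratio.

ζ = 0.89

1 + K_p·G(s) = 0 gives s² + 7.9s + 19.68 = 0.
So ω_n² = 19.68 ⇒ ω_n = 4.436 rad/s, and ζ = 7.9/(2ω_n) = 0.89.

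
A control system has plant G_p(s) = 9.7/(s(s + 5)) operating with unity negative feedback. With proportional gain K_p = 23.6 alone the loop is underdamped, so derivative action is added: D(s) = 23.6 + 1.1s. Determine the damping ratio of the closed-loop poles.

ζ = 0.518

Forward path: (23.6 + 1.1s)·9.7/(s(s+5)). The closed-loop characteristic equation is s² + (5 + 9.7·1.1)s + 9.7·23.6 = 0.
That is s² + 15.67s + 228.9 = 0, so ω_n = 15.13 rad/s and ζ = 15.67/(2·15.13) = 0.5178.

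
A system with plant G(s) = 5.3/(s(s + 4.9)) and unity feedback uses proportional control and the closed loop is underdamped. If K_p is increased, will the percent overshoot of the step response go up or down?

increase

Characteristic equation s² + 4.9s + K_p·5.3 = 0: raising K_p raises ω_n while 2ζω_n = 4.9 is fixed, so ζ falls and overshoot grows.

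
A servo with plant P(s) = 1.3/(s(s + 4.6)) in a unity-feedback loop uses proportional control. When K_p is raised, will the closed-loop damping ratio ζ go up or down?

decrease

ζ = 4.6/(2√(1.3K_p)); increasing K_p raises the denominator, so ζ falls.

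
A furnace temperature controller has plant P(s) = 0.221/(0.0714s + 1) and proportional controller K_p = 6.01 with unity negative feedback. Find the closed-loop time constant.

τ = 0.0307 s

Closed loop: T(s) = K_p·P/(1+K_p·P) = 1.328/(0.0714s + 1 + 1.328), with pole at s = −(1 + 1.328)/0.0714 = −32.61.
Closed-loop time constant τ = 1/32.61 = 0.0307 s.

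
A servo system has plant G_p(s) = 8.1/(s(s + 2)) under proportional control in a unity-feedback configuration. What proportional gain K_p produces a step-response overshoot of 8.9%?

K_p = 0.332

From %OS = 100·exp(−πζ/√(1−ζ²)) = 8.9%, ζ = −ln(0.089)/√(π²+ln²(0.089)) = 0.6101.
Characteristic equation s² + 2s + 8.1K_p = 0 gives ζ = 2/(2√(8.1K_p)).
Setting ζ = 0.6101: √(8.1K_p) = 2/(2·0.6101) = 1.639, so K_p = 2.686/8.1 = 0.332.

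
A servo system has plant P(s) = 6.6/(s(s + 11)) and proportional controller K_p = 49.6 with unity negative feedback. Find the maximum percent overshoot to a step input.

The closed-loop denominator s² + 11s + 327.4 gives ω_n = √327.4 = 18.09 and ζ = 11/(2ω_n) = 0.304.
%OS = 100·exp(−πζ/√(1−ζ²)) = 100·exp(−π·0.304/√0.9076) = 36.7%.

36.7%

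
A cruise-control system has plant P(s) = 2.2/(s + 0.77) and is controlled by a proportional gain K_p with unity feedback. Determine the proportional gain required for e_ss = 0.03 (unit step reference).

K_p = 11.3

For a type-0 loop with proportional control, e_ss = 1/(1 + K_p·P(0)).
P(0) = 2.857. Require 1/(1 + K_p·2.857) = 0.03, so 1 + 2.857·K_p = 33.33.
K_p = (33.33 − 1)/2.857 = 11.3.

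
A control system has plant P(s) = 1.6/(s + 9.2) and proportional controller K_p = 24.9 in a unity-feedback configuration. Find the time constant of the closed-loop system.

Closed-loop transfer function: T(s) = K_p·P(s)/(1 + K_p·P(s)) = 39.84/(s + 9.2 + 39.84) = 39.84/(s + 49.04).
Time constant τ = 1/49.04 = 0.0204 s.

τ = 0.0204 s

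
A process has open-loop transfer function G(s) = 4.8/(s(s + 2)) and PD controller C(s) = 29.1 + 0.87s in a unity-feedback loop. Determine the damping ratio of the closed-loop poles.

Forward path: (29.1 + 0.87s)·4.8/(s(s+2)). The closed-loop characteristic equation is s² + (2 + 4.8·0.87)s + 4.8·29.1 = 0.
That is s² + 6.176s + 139.7 = 0, so ω_n = 11.82 rad/s and ζ = 6.176/(2·11.82) = 0.2613.

ζ = 0.261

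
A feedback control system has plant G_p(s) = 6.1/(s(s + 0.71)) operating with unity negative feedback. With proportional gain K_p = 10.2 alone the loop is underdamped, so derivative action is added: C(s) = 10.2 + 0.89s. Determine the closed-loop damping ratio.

ζ = 0.389

Forward path: (10.2 + 0.89s)·6.1/(s(s+0.71)). The closed-loop characteristic equation is s² + (0.71 + 6.1·0.89)s + 6.1·10.2 = 0.
That is s² + 6.139s + 62.22 = 0, so ω_n = 7.888 rad/s and ζ = 6.139/(2·7.888) = 0.3891.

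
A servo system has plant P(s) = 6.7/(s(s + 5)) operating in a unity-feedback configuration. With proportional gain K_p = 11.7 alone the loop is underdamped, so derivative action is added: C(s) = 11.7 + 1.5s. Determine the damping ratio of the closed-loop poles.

ζ = 0.85

Forward path: (11.7 + 1.5s)·6.7/(s(s+5)). The closed-loop characteristic equation is s² + (5 + 6.7·1.5)s + 6.7·11.7 = 0.
That is s² + 15.05s + 78.39 = 0, so ω_n = 8.854 rad/s and ζ = 15.05/(2·8.854) = 0.8499.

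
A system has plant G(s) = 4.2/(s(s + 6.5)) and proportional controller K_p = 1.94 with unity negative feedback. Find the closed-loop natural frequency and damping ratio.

ω_n = 2.85 rad/s, ζ = 1.14

With unity feedback the closed-loop characteristic equation is s² + 6.5s + 1.94·4.2 = s² + 6.5s + 8.148 = 0.
So ω_n² = 8.148 ⇒ ω_n = 2.854 rad/s, and ζ = 6.5/(2ω_n) = 1.14.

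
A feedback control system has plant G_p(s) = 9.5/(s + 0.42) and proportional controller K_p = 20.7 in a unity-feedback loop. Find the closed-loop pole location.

s = -197.1

Closed-loop transfer function: T(s) = K_p·G_p(s)/(1 + K_p·G_p(s)) = 196.7/(s + 0.42 + 196.7) = 196.7/(s + 197.1).
The closed-loop pole is at s = −197.1.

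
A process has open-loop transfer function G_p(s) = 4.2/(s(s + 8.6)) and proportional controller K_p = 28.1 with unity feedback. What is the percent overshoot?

25.8%

The closed-loop denominator s² + 8.6s + 118 gives ω_n = √118 = 10.86 and ζ = 8.6/(2ω_n) = 0.3958.
%OS = 100·exp(−πζ/√(1−ζ²)) = 100·exp(−π·0.3958/√0.8433) = 25.8%.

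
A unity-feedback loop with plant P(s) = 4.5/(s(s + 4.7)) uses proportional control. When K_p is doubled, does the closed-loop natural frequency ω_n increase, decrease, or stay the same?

ω_n = √(4.5·K_p), which grows with K_p.

increase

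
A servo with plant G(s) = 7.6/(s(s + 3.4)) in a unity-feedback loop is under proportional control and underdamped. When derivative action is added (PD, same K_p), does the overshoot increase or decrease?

The derivative term adds K·K_d to the s-coefficient of the characteristic equation, raising 2ζω_n while ω_n is unchanged; ζ increases, so overshoot decreases.

decrease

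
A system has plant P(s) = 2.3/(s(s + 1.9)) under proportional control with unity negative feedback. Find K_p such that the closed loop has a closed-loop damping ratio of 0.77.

Closed-loop characteristic equation: s² + 1.9s + K_p·2.3 = 0.
So ω_n = √(2.3K_p) and 2ζω_n = 1.9, giving ζ = 1.9/(2√(2.3K_p)).
Setting ζ = 0.77: √(2.3K_p) = 1.9/(2·0.77) = 1.234, so K_p = 1.522/2.3 = 0.662.

K_p = 0.662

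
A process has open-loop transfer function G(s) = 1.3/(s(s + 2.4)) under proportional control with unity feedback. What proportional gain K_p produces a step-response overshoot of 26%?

K_p = 7.13

From %OS = 100·exp(−πζ/√(1−ζ²)) = 26%, ζ = −ln(0.26)/√(π²+ln²(0.26)) = 0.3941.
Characteristic equation s² + 2.4s + 1.3K_p = 0 gives ζ = 2.4/(2√(1.3K_p)).
Setting ζ = 0.3941: √(1.3K_p) = 2.4/(2·0.3941) = 3.045, so K_p = 9.272/1.3 = 7.13.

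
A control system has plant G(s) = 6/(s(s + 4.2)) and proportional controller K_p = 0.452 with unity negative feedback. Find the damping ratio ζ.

The closed-loop denominator is s(s+4.2) + 0.452·6 = s² + 4.2s + 2.712.
Matching s² + 2ζω_n s + ω_n²: ω_n = √2.712 = 1.647 rad/s and 2ζω_n = 4.2, so ζ = 4.2/(2·1.647) = 1.28.

ζ = 1.28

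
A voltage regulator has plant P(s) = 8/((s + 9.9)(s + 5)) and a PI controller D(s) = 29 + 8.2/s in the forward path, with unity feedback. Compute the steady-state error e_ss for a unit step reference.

0

The open loop D(s)P(s) has a pole at the origin (type 1), so the static position error constant is infinite and e_ss = 1/(1+∞) = 0.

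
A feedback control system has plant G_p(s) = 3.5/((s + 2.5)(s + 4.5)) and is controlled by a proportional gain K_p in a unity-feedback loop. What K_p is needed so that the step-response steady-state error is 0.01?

For a type-0 loop with proportional control, e_ss = 1/(1 + K_p·G_p(0)).
G_p(0) = 0.3111. Require 1/(1 + K_p·0.3111) = 0.01, so 1 + 0.3111·K_p = 100.
K_p = (100 − 1)/0.3111 = 318.

K_p = 318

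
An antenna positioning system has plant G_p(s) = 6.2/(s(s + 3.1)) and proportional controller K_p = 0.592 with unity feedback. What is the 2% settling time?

Closed-loop characteristic equation: s² + 3.1s + 3.67 = 0, so ω_n = 1.916 rad/s and ζ = 3.1/(2·1.916) = 0.809.
2% settling time T_s ≈ 4/(ζω_n) = 4/1.55 = 2.58 s.

T_s ≈ 2.58 s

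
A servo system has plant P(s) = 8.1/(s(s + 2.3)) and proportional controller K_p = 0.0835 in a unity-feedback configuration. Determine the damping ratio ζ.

ζ = 1.4

With unity feedback the closed-loop characteristic equation is s² + 2.3s + 0.0835·8.1 = s² + 2.3s + 0.6764 = 0.
So ω_n² = 0.6764 ⇒ ω_n = 0.8224 rad/s, and ζ = 2.3/(2ω_n) = 1.4.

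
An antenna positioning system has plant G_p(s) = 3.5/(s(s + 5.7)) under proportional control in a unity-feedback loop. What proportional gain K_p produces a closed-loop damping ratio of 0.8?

Closed-loop characteristic equation: s² + 5.7s + K_p·3.5 = 0.
So ω_n = √(3.5K_p) and 2ζω_n = 5.7, giving ζ = 5.7/(2√(3.5K_p)).
Setting ζ = 0.8: √(3.5K_p) = 5.7/(2·0.8) = 3.562, so K_p = 12.69/3.5 = 3.63.

K_p = 3.63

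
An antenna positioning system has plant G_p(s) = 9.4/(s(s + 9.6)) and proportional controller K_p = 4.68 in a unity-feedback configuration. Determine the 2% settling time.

From 1 + K_pG_p(s) = 0: s² + 9.6s + 43.99 = 0 ⇒ ω_n = 6.633, ζ = 0.7237.
2% settling time T_s ≈ 4/(ζω_n) = 4/4.8 = 0.833 s.

T_s ≈ 0.833 s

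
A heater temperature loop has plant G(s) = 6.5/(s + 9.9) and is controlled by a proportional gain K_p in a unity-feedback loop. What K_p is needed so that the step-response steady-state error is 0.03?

The loop is type 0, so e_ss(step) = 1/(1 + K_pos) with K_pos = K_p·G(0).
G(0) = 0.6566. Require 1/(1 + K_p·0.6566) = 0.03, so 1 + 0.6566·K_p = 33.33.
K_p = (33.33 − 1)/0.6566 = 49.2.

K_p = 49.2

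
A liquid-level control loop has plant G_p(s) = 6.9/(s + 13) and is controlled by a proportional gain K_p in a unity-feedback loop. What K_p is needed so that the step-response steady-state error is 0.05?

K_p = 35.8

The loop is type 0, so e_ss(step) = 1/(1 + K_pos) with K_pos = K_p·G_p(0).
G_p(0) = 0.5308. Require 1/(1 + K_p·0.5308) = 0.05, so 1 + 0.5308·K_p = 20.
K_p = (20 − 1)/0.5308 = 35.8.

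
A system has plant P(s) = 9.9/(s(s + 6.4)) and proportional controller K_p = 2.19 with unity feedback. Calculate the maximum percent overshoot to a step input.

Closed-loop characteristic equation: s² + 6.4s + 21.68 = 0, so ω_n = 4.656 rad/s and ζ = 6.4/(2·4.656) = 0.6872.
%OS = 100·exp(−πζ/√(1−ζ²)) = 100·exp(−π·0.6872/√0.5277) = 5.12%.

5.12%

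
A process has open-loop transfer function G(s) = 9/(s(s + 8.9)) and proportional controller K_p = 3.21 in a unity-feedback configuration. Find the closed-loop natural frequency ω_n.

With unity feedback the closed-loop characteristic equation is s² + 8.9s + 3.21·9 = s² + 8.9s + 28.89 = 0.
Matching s² + 2ζω_n s + ω_n²: ω_n = √28.89 = 5.375 rad/s and 2ζω_n = 8.9, so ζ = 8.9/(2·5.375) = 0.828.

ω_n = 5.37 rad/s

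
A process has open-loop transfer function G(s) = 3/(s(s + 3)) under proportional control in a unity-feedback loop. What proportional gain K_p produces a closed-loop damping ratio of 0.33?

K_p = 6.89

Closed-loop characteristic equation: s² + 3s + K_p·3 = 0.
So ω_n = √(3K_p) and 2ζω_n = 3, giving ζ = 3/(2√(3K_p)).
Setting ζ = 0.33: √(3K_p) = 3/(2·0.33) = 4.545, so K_p = 20.66/3 = 6.89.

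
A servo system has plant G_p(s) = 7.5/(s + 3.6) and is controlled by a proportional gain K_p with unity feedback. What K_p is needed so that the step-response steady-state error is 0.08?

Steady-state error for a unit step on this type-0 loop is 1/(1 + K_p·G_p(0)).
G_p(0) = 2.083. Require 1/(1 + K_p·2.083) = 0.08, so 1 + 2.083·K_p = 12.5.
K_p = (12.5 − 1)/2.083 = 5.52.

K_p = 5.52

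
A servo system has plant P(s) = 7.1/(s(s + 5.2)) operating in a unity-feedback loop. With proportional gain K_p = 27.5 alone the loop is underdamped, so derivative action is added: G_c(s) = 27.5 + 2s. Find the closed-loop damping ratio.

ζ = 0.694

Forward path: (27.5 + 2s)·7.1/(s(s+5.2)). The closed-loop characteristic equation is s² + (5.2 + 7.1·2)s + 7.1·27.5 = 0.
That is s² + 19.4s + 195.2 = 0, so ω_n = 13.97 rad/s and ζ = 19.4/(2·13.97) = 0.6942.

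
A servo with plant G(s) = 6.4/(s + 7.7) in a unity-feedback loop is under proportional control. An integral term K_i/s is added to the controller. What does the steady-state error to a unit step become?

0

Adding integral action puts a pole at s = 0 in the forward path, raising the system type to 1; a type-1 loop has zero steady-state error to a step.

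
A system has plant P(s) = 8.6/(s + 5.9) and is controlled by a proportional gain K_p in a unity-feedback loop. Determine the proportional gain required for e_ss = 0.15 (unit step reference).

K_p = 3.89

The loop is type 0, so e_ss(step) = 1/(1 + K_pos) with K_pos = K_p·P(0).
P(0) = 1.458. Require 1/(1 + K_p·1.458) = 0.15, so 1 + 1.458·K_p = 6.667.
K_p = (6.667 − 1)/1.458 = 3.89.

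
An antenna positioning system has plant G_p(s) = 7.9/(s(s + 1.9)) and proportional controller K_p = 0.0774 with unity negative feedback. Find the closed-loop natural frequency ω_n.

With unity feedback the closed-loop characteristic equation is s² + 1.9s + 0.0774·7.9 = s² + 1.9s + 0.6115 = 0.
Matching s² + 2ζω_n s + ω_n²: ω_n = √0.6115 = 0.782 rad/s and 2ζω_n = 1.9, so ζ = 1.9/(2·0.782) = 1.21.

ω_n = 0.782 rad/s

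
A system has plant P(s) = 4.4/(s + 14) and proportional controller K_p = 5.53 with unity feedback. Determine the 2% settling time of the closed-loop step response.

Closed-loop transfer function: T(s) = K_p·P(s)/(1 + K_p·P(s)) = 24.33/(s + 14 + 24.33) = 24.33/(s + 38.33).
Time constant τ = 1/38.33 = 0.02609 s, so the 2% settling time is about 4τ = 0.104 s.

T_s ≈ 0.104 s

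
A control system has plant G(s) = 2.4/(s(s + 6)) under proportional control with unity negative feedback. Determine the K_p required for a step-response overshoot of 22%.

K_p = 19.9

From %OS = 100·exp(−πζ/√(1−ζ²)) = 22%, ζ = −ln(0.22)/√(π²+ln²(0.22)) = 0.4342.
Characteristic equation s² + 6s + 2.4K_p = 0 gives ζ = 6/(2√(2.4K_p)).
Setting ζ = 0.4342: √(2.4K_p) = 6/(2·0.4342) = 6.91, so K_p = 47.75/2.4 = 19.9.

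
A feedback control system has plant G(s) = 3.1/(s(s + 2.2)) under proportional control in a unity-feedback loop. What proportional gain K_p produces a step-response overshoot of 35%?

K_p = 3.89

From %OS = 100·exp(−πζ/√(1−ζ²)) = 35%, ζ = −ln(0.35)/√(π²+ln²(0.35)) = 0.3169.
Characteristic equation s² + 2.2s + 3.1K_p = 0 gives ζ = 2.2/(2√(3.1K_p)).
Setting ζ = 0.3169: √(3.1K_p) = 2.2/(2·0.3169) = 3.471, so K_p = 12.05/3.1 = 3.89.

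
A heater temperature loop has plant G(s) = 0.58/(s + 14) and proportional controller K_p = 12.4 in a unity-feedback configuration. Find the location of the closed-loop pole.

s = -21.19

Closed-loop transfer function: T(s) = K_p·G(s)/(1 + K_p·G(s)) = 7.192/(s + 14 + 7.192) = 7.192/(s + 21.19).
The closed-loop pole is at s = −21.19.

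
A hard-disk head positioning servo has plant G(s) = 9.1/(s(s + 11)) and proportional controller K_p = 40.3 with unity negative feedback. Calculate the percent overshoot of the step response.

The closed-loop denominator s² + 11s + 366.7 gives ω_n = √366.7 = 19.15 and ζ = 11/(2ω_n) = 0.2872.
%OS = 100·exp(−πζ/√(1−ζ²)) = 100·exp(−π·0.2872/√0.9175) = 39%.

39%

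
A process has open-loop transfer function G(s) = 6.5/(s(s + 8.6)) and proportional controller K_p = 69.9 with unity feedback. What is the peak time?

Closed-loop characteristic equation: s² + 8.6s + 454.4 = 0, so ω_n = 21.32 rad/s and ζ = 8.6/(2·21.32) = 0.2017.
Damped frequency ω_d = ω_n√(1−ζ²) = 20.88 rad/s, so peak time T_p = π/ω_d = 0.15 s.

T_p = 0.15 s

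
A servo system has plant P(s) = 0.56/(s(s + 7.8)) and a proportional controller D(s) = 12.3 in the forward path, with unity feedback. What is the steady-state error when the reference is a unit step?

The open loop D(s)P(s) has a pole at the origin (type 1), so the static position error constant is infinite and e_ss = 1/(1+∞) = 0.

0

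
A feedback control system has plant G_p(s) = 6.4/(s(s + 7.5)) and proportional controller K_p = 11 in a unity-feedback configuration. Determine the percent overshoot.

20.8%

Closed-loop characteristic equation: s² + 7.5s + 70.4 = 0, so ω_n = 8.39 rad/s and ζ = 7.5/(2·8.39) = 0.4469.
%OS = 100·exp(−πζ/√(1−ζ²)) = 100·exp(−π·0.4469/√0.8002) = 20.8%.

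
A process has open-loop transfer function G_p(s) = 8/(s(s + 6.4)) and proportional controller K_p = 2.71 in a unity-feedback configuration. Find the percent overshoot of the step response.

From 1 + K_pG_p(s) = 0: s² + 6.4s + 21.68 = 0 ⇒ ω_n = 4.656, ζ = 0.6873.
%OS = 100·exp(−πζ/√(1−ζ²)) = 100·exp(−π·0.6873/√0.5277) = 5.12%.

5.12%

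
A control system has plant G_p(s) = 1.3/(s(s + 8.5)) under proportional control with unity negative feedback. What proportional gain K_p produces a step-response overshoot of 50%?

From %OS = 100·exp(−πζ/√(1−ζ²)) = 50%, ζ = −ln(0.5)/√(π²+ln²(0.5)) = 0.2155.
Characteristic equation s² + 8.5s + 1.3K_p = 0 gives ζ = 8.5/(2√(1.3K_p)).
Setting ζ = 0.2155: √(1.3K_p) = 8.5/(2·0.2155) = 19.73, so K_p = 389.1/1.3 = 299.

K_p = 299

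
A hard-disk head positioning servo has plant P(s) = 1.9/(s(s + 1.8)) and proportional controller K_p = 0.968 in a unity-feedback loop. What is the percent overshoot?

6.16%

From 1 + K_pP(s) = 0: s² + 1.8s + 1.839 = 0 ⇒ ω_n = 1.356, ζ = 0.6636.
%OS = 100·exp(−πζ/√(1−ζ²)) = 100·exp(−π·0.6636/√0.5596) = 6.16%.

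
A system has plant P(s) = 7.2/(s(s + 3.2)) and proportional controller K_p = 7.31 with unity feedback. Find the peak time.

Closed-loop characteristic equation: s² + 3.2s + 52.63 = 0, so ω_n = 7.255 rad/s and ζ = 3.2/(2·7.255) = 0.2205.
Damped frequency ω_d = ω_n√(1−ζ²) = 7.076 rad/s, so peak time T_p = π/ω_d = 0.444 s.

T_p = 0.444 s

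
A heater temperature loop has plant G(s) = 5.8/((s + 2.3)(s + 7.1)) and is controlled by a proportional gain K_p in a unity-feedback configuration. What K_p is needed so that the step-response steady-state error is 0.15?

K_p = 16

Steady-state error for a unit step on this type-0 loop is 1/(1 + K_p·G(0)).
G(0) = 0.3552. Require 1/(1 + K_p·0.3552) = 0.15, so 1 + 0.3552·K_p = 6.667.
K_p = (6.667 − 1)/0.3552 = 16.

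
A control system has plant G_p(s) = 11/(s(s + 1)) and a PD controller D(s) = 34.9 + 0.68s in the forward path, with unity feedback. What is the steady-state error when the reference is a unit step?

The open loop D(s)G_p(s) has a pole at the origin (type 1), so the static position error constant is infinite and e_ss = 1/(1+∞) = 0.

0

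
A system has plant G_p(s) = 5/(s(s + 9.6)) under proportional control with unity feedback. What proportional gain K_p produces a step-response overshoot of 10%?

K_p = 13.2

From %OS = 100·exp(−πζ/√(1−ζ²)) = 10%, ζ = −ln(0.1)/√(π²+ln²(0.1)) = 0.5912.
Characteristic equation s² + 9.6s + 5K_p = 0 gives ζ = 9.6/(2√(5K_p)).
Setting ζ = 0.5912: √(5K_p) = 9.6/(2·0.5912) = 8.12, so K_p = 65.93/5 = 13.2.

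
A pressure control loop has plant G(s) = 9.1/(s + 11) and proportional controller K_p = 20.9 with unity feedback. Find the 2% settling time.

T_s ≈ 0.0199 s

Closed-loop transfer function: T(s) = K_p·G(s)/(1 + K_p·G(s)) = 190.2/(s + 11 + 190.2) = 190.2/(s + 201.2).
Time constant τ = 1/201.2 = 0.00497 s, so the 2% settling time is about 4τ = 0.0199 s.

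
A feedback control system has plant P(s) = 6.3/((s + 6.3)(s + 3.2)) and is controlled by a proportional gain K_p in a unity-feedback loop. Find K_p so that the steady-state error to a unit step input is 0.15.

K_p = 18.1

For a type-0 loop with proportional control, e_ss = 1/(1 + K_p·P(0)).
P(0) = 0.3125. Require 1/(1 + K_p·0.3125) = 0.15, so 1 + 0.3125·K_p = 6.667.
K_p = (6.667 − 1)/0.3125 = 18.1.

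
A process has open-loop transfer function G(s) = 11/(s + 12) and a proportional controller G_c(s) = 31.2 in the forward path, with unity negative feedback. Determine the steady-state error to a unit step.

The loop is type 0. Static position error constant K_pos = G_c(0)·G(0) = 31.2·0.9167 = 28.6.
Steady-state error to a unit step: e_ss = 1/(1+K_pos) = 1/29.6 = 0.0338.

0.0338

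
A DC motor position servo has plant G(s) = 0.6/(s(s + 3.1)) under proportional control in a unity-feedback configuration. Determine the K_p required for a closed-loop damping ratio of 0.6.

K_p = 11.1

Closed-loop characteristic equation: s² + 3.1s + K_p·0.6 = 0.
So ω_n = √(0.6K_p) and 2ζω_n = 3.1, giving ζ = 3.1/(2√(0.6K_p)).
Setting ζ = 0.6: √(0.6K_p) = 3.1/(2·0.6) = 2.583, so K_p = 6.674/0.6 = 11.1.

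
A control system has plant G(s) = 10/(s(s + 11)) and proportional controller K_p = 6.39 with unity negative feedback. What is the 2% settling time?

T_s ≈ 0.727 s

From 1 + K_pG(s) = 0: s² + 11s + 63.9 = 0 ⇒ ω_n = 7.994, ζ = 0.688.
2% settling time T_s ≈ 4/(ζω_n) = 4/5.5 = 0.727 s.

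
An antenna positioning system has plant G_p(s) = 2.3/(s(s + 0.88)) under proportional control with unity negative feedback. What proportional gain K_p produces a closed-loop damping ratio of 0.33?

Closed-loop characteristic equation: s² + 0.88s + K_p·2.3 = 0.
So ω_n = √(2.3K_p) and 2ζω_n = 0.88, giving ζ = 0.88/(2√(2.3K_p)).
Setting ζ = 0.33: √(2.3K_p) = 0.88/(2·0.33) = 1.333, so K_p = 1.778/2.3 = 0.773.

K_p = 0.773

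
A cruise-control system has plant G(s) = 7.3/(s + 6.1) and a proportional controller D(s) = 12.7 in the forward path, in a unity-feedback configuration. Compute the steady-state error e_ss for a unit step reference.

The loop is type 0. Static position error constant K_pos = D(0)·G(0) = 12.7·1.197 = 15.2.
Steady-state error to a unit step: e_ss = 1/(1+K_pos) = 1/16.2 = 0.0617.

0.0617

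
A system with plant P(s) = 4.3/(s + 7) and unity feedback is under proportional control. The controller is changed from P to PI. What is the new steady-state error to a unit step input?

The integrator makes K_pos = lim_{s→0} C(s)G(s) infinite, so e_ss = 1/(1+K_pos) = 0.

0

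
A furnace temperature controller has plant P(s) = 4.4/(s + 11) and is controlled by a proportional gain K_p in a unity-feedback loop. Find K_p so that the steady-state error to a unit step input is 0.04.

K_p = 60

Steady-state error for a unit step on this type-0 loop is 1/(1 + K_p·P(0)).
P(0) = 0.4. Require 1/(1 + K_p·0.4) = 0.04, so 1 + 0.4·K_p = 25.
K_p = (25 − 1)/0.4 = 60.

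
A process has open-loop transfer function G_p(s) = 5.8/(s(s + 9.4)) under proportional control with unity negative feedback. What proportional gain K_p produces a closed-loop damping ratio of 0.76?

K_p = 6.59

Closed-loop characteristic equation: s² + 9.4s + K_p·5.8 = 0.
So ω_n = √(5.8K_p) and 2ζω_n = 9.4, giving ζ = 9.4/(2√(5.8K_p)).
Setting ζ = 0.76: √(5.8K_p) = 9.4/(2·0.76) = 6.184, so K_p = 38.24/5.8 = 6.59.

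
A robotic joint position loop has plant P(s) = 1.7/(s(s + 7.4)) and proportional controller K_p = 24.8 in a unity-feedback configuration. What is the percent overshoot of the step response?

11.3%

From 1 + K_pP(s) = 0: s² + 7.4s + 42.16 = 0 ⇒ ω_n = 6.493, ζ = 0.5698.
%OS = 100·exp(−πζ/√(1−ζ²)) = 100·exp(−π·0.5698/√0.6753) = 11.3%.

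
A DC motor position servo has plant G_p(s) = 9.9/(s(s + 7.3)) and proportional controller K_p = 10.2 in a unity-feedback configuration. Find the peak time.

From 1 + K_pG_p(s) = 0: s² + 7.3s + 101 = 0 ⇒ ω_n = 10.05, ζ = 0.3632.
Damped frequency ω_d = ω_n√(1−ζ²) = 9.363 rad/s, so peak time T_p = π/ω_d = 0.336 s.

T_p = 0.336 s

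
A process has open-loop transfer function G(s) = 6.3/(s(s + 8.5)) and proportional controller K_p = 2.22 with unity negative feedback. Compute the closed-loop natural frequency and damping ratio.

ω_n = 3.74 rad/s, ζ = 1.14

With unity feedback the closed-loop characteristic equation is s² + 8.5s + 2.22·6.3 = s² + 8.5s + 13.99 = 0.
Matching s² + 2ζω_n s + ω_n²: ω_n = √13.99 = 3.74 rad/s and 2ζω_n = 8.5, so ζ = 8.5/(2·3.74) = 1.14.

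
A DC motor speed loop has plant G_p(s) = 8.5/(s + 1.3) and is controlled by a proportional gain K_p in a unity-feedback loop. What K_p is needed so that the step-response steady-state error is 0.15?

The loop is type 0, so e_ss(step) = 1/(1 + K_pos) with K_pos = K_p·G_p(0).
G_p(0) = 6.538. Require 1/(1 + K_p·6.538) = 0.15, so 1 + 6.538·K_p = 6.667.
K_p = (6.667 − 1)/6.538 = 0.867.

K_p = 0.867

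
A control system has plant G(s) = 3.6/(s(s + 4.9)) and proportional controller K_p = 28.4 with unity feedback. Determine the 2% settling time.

The closed-loop denominator s² + 4.9s + 102.2 gives ω_n = √102.2 = 10.11 and ζ = 4.9/(2ω_n) = 0.2423.
2% settling time T_s ≈ 4/(ζω_n) = 4/2.45 = 1.63 s.

T_s ≈ 1.63 s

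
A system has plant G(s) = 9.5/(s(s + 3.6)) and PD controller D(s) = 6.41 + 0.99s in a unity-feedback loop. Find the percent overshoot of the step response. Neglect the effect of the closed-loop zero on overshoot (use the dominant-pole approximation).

0.878%

Forward path: (6.41 + 0.99s)·9.5/(s(s+3.6)). The closed-loop characteristic equation is s² + (3.6 + 9.5·0.99)s + 9.5·6.41 = 0.
That is s² + 13s + 60.9 = 0, so ω_n = 7.804 rad/s and ζ = 13/(2·7.804) = 0.8333.
%OS = 100·exp(−πζ/√(1−ζ²)) = 0.878%.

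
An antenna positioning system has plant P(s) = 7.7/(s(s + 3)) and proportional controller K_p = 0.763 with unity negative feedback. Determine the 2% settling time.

T_s ≈ 2.67 s

Closed-loop characteristic equation: s² + 3s + 5.875 = 0, so ω_n = 2.424 rad/s and ζ = 3/(2·2.424) = 0.6188.
2% settling time T_s ≈ 4/(ζω_n) = 4/1.5 = 2.67 s.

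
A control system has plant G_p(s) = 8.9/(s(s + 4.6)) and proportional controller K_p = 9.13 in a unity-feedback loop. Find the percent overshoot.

43.6%

Closed-loop characteristic equation: s² + 4.6s + 81.26 = 0, so ω_n = 9.014 rad/s and ζ = 4.6/(2·9.014) = 0.2552.
%OS = 100·exp(−πζ/√(1−ζ²)) = 100·exp(−π·0.2552/√0.9349) = 43.6%.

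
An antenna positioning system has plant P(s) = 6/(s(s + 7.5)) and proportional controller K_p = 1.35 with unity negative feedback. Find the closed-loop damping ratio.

ζ = 1.32

With unity feedback the closed-loop characteristic equation is s² + 7.5s + 1.35·6 = s² + 7.5s + 8.1 = 0.
Matching s² + 2ζω_n s + ω_n²: ω_n = √8.1 = 2.846 rad/s and 2ζω_n = 7.5, so ζ = 7.5/(2·2.846) = 1.32.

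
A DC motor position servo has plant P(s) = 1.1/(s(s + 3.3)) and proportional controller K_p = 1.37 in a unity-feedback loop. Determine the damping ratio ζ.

The closed-loop denominator is s(s+3.3) + 1.37·1.1 = s² + 3.3s + 1.507.
So ω_n² = 1.507 ⇒ ω_n = 1.228 rad/s, and ζ = 3.3/(2ω_n) = 1.34.

ζ = 1.34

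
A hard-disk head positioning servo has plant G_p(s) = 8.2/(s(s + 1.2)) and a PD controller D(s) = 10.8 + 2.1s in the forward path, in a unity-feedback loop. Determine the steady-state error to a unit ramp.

0.0136

The loop has one pole at the origin (type 1). Velocity error constant K_v = lim_{s→0} s·D(s)G_p(s) = 10.8·8.2/1.2 = 73.8.
Steady-state error to a unit ramp: e_ss = 1/K_v = 0.0136.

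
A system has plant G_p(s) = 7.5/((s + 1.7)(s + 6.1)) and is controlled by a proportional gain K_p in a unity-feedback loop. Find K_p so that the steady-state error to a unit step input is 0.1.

K_p = 12.4

The loop is type 0, so e_ss(step) = 1/(1 + K_pos) with K_pos = K_p·G_p(0).
G_p(0) = 0.7232. Require 1/(1 + K_p·0.7232) = 0.1, so 1 + 0.7232·K_p = 10.
K_p = (10 − 1)/0.7232 = 12.4.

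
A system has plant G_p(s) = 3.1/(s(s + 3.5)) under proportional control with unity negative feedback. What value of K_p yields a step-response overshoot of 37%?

K_p = 10.9

From %OS = 100·exp(−πζ/√(1−ζ²)) = 37%, ζ = −ln(0.37)/√(π²+ln²(0.37)) = 0.3017.
Characteristic equation s² + 3.5s + 3.1K_p = 0 gives ζ = 3.5/(2√(3.1K_p)).
Setting ζ = 0.3017: √(3.1K_p) = 3.5/(2·0.3017) = 5.8, so K_p = 33.64/3.1 = 10.9.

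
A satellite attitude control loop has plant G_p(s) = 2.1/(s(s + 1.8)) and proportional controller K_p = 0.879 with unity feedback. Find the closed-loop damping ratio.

ζ = 0.662

The closed-loop denominator is s(s+1.8) + 0.879·2.1 = s² + 1.8s + 1.846.
So ω_n² = 1.846 ⇒ ω_n = 1.359 rad/s, and ζ = 1.8/(2ω_n) = 0.662.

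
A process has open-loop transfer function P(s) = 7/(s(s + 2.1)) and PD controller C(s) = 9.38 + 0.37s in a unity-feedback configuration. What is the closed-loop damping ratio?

ζ = 0.289

Forward path: (9.38 + 0.37s)·7/(s(s+2.1)). The closed-loop characteristic equation is s² + (2.1 + 7·0.37)s + 7·9.38 = 0.
That is s² + 4.69s + 65.66 = 0, so ω_n = 8.103 rad/s and ζ = 4.69/(2·8.103) = 0.2894.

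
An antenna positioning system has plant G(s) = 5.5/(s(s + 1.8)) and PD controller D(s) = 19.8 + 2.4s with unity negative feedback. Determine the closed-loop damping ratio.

Forward path: (19.8 + 2.4s)·5.5/(s(s+1.8)). The closed-loop characteristic equation is s² + (1.8 + 5.5·2.4)s + 5.5·19.8 = 0.
That is s² + 15s + 108.9 = 0, so ω_n = 10.44 rad/s and ζ = 15/(2·10.44) = 0.7187.

ζ = 0.719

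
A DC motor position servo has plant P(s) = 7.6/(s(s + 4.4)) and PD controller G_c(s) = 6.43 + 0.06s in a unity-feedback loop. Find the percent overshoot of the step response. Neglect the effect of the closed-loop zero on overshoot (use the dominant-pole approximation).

Forward path: (6.43 + 0.06s)·7.6/(s(s+4.4)). The closed-loop characteristic equation is s² + (4.4 + 7.6·0.06)s + 7.6·6.43 = 0.
That is s² + 4.856s + 48.87 = 0, so ω_n = 6.991 rad/s and ζ = 4.856/(2·6.991) = 0.3473.
%OS = 100·exp(−πζ/√(1−ζ²)) = 31.2%.

31.2%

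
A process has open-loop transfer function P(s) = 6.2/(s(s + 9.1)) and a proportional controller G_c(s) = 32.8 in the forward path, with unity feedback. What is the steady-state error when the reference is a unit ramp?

0.0447

The loop has one pole at the origin (type 1). Velocity error constant K_v = lim_{s→0} s·G_c(s)P(s) = 32.8·6.2/9.1 = 22.35.
Steady-state error to a unit ramp: e_ss = 1/K_v = 0.0447.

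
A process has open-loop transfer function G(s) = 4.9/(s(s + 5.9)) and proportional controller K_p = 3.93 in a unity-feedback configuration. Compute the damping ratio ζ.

The closed-loop denominator is s(s+5.9) + 3.93·4.9 = s² + 5.9s + 19.26.
So ω_n² = 19.26 ⇒ ω_n = 4.388 rad/s, and ζ = 5.9/(2ω_n) = 0.672.

ζ = 0.672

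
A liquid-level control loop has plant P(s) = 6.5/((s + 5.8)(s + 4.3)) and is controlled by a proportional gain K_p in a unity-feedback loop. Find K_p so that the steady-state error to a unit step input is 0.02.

K_p = 188

The loop is type 0, so e_ss(step) = 1/(1 + K_pos) with K_pos = K_p·P(0).
P(0) = 0.2606. Require 1/(1 + K_p·0.2606) = 0.02, so 1 + 0.2606·K_p = 50.
K_p = (50 − 1)/0.2606 = 188.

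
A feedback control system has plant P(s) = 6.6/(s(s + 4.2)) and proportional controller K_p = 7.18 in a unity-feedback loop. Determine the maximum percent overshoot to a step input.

Closed-loop characteristic equation: s² + 4.2s + 47.39 = 0, so ω_n = 6.884 rad/s and ζ = 4.2/(2·6.884) = 0.3051.
%OS = 100·exp(−πζ/√(1−ζ²)) = 100·exp(−π·0.3051/√0.9069) = 36.6%.

36.6%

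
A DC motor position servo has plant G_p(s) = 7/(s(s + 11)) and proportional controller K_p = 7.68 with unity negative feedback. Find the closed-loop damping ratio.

ζ = 0.75

The closed-loop denominator is s(s+11) + 7.68·7 = s² + 11s + 53.76.
Matching s² + 2ζω_n s + ω_n²: ω_n = √53.76 = 7.332 rad/s and 2ζω_n = 11, so ζ = 11/(2·7.332) = 0.75.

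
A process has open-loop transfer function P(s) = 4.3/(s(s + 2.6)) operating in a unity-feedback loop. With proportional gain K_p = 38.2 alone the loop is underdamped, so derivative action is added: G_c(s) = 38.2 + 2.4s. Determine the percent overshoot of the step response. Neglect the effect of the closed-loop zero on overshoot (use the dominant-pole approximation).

Forward path: (38.2 + 2.4s)·4.3/(s(s+2.6)). The closed-loop characteristic equation is s² + (2.6 + 4.3·2.4)s + 4.3·38.2 = 0.
That is s² + 12.92s + 164.3 = 0, so ω_n = 12.82 rad/s and ζ = 12.92/(2·12.82) = 0.504.
%OS = 100·exp(−πζ/√(1−ζ²)) = 16%.

16%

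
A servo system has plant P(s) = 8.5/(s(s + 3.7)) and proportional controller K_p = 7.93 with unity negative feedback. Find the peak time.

T_p = 0.393 s

From 1 + K_pP(s) = 0: s² + 3.7s + 67.41 = 0 ⇒ ω_n = 8.21, ζ = 0.2253.
Damped frequency ω_d = ω_n√(1−ζ²) = 7.999 rad/s, so peak time T_p = π/ω_d = 0.393 s.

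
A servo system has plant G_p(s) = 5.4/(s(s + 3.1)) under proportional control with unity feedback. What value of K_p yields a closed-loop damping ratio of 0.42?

K_p = 2.52

Closed-loop characteristic equation: s² + 3.1s + K_p·5.4 = 0.
So ω_n = √(5.4K_p) and 2ζω_n = 3.1, giving ζ = 3.1/(2√(5.4K_p)).
Setting ζ = 0.42: √(5.4K_p) = 3.1/(2·0.42) = 3.69, so K_p = 13.62/5.4 = 2.52.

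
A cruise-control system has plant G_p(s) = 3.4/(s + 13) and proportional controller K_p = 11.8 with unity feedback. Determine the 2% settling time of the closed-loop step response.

Closed-loop transfer function: T(s) = K_p·G_p(s)/(1 + K_p·G_p(s)) = 40.12/(s + 13 + 40.12) = 40.12/(s + 53.12).
Time constant τ = 1/53.12 = 0.01883 s, so the 2% settling time is about 4τ = 0.0753 s.

T_s ≈ 0.0753 s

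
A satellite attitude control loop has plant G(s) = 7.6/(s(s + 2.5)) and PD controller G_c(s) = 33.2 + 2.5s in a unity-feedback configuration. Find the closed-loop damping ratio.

ζ = 0.677

Forward path: (33.2 + 2.5s)·7.6/(s(s+2.5)). The closed-loop characteristic equation is s² + (2.5 + 7.6·2.5)s + 7.6·33.2 = 0.
That is s² + 21.5s + 252.3 = 0, so ω_n = 15.88 rad/s and ζ = 21.5/(2·15.88) = 0.6768.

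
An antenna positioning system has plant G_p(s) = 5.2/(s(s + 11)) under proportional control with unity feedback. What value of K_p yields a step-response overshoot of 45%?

K_p = 95.9

From %OS = 100·exp(−πζ/√(1−ζ²)) = 45%, ζ = −ln(0.45)/√(π²+ln²(0.45)) = 0.2463.
Characteristic equation s² + 11s + 5.2K_p = 0 gives ζ = 11/(2√(5.2K_p)).
Setting ζ = 0.2463: √(5.2K_p) = 11/(2·0.2463) = 22.33, so K_p = 498.5/5.2 = 95.9.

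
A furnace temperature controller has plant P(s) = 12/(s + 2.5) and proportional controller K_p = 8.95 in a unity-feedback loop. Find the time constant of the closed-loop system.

Closed-loop transfer function: T(s) = K_p·P(s)/(1 + K_p·P(s)) = 107.4/(s + 2.5 + 107.4) = 107.4/(s + 109.9).
Time constant τ = 1/109.9 = 0.0091 s.

τ = 0.0091 s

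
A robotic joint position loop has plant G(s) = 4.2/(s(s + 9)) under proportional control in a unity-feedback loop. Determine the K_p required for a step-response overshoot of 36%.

From %OS = 100·exp(−πζ/√(1−ζ²)) = 36%, ζ = −ln(0.36)/√(π²+ln²(0.36)) = 0.3093.
Characteristic equation s² + 9s + 4.2K_p = 0 gives ζ = 9/(2√(4.2K_p)).
Setting ζ = 0.3093: √(4.2K_p) = 9/(2·0.3093) = 14.55, so K_p = 211.7/4.2 = 50.4.

K_p = 50.4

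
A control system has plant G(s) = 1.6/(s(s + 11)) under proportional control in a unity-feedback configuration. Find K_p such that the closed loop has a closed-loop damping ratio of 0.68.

K_p = 40.9

Closed-loop characteristic equation: s² + 11s + K_p·1.6 = 0.
So ω_n = √(1.6K_p) and 2ζω_n = 11, giving ζ = 11/(2√(1.6K_p)).
Setting ζ = 0.68: √(1.6K_p) = 11/(2·0.68) = 8.088, so K_p = 65.42/1.6 = 40.9.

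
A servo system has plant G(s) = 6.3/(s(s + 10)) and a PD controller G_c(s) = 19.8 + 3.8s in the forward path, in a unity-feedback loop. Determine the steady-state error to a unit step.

0

The open loop G_c(s)G(s) has a pole at the origin (type 1), so the static position error constant is infinite and e_ss = 1/(1+∞) = 0.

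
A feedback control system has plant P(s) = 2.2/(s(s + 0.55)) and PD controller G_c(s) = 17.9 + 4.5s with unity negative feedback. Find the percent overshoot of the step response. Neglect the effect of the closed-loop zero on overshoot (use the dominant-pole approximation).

0.889%

Forward path: (17.9 + 4.5s)·2.2/(s(s+0.55)). The closed-loop characteristic equation is s² + (0.55 + 2.2·4.5)s + 2.2·17.9 = 0.
That is s² + 10.45s + 39.38 = 0, so ω_n = 6.275 rad/s and ζ = 10.45/(2·6.275) = 0.8326.
%OS = 100·exp(−πζ/√(1−ζ²)) = 0.889%.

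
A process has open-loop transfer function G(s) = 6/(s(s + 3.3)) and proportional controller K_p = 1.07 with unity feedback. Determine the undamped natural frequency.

The closed-loop denominator is s(s+3.3) + 1.07·6 = s² + 3.3s + 6.42.
Matching s² + 2ζω_n s + ω_n²: ω_n = √6.42 = 2.534 rad/s and 2ζω_n = 3.3, so ζ = 3.3/(2·2.534) = 0.651.

ω_n = 2.53 rad/s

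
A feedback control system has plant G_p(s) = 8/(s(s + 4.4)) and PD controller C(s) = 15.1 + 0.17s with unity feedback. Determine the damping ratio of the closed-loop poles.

ζ = 0.262

Forward path: (15.1 + 0.17s)·8/(s(s+4.4)). The closed-loop characteristic equation is s² + (4.4 + 8·0.17)s + 8·15.1 = 0.
That is s² + 5.76s + 120.8 = 0, so ω_n = 10.99 rad/s and ζ = 5.76/(2·10.99) = 0.262.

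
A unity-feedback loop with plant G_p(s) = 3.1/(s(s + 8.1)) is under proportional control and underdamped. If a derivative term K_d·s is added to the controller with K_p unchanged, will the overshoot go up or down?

decrease

The derivative term adds K·K_d to the s-coefficient of the characteristic equation, raising 2ζω_n while ω_n is unchanged; ζ increases, so overshoot decreases.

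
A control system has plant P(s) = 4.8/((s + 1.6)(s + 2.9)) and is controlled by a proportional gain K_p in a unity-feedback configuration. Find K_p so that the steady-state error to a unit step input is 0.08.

K_p = 11.1

For a type-0 loop with proportional control, e_ss = 1/(1 + K_p·P(0)).
P(0) = 1.034. Require 1/(1 + K_p·1.034) = 0.08, so 1 + 1.034·K_p = 12.5.
K_p = (12.5 − 1)/1.034 = 11.1.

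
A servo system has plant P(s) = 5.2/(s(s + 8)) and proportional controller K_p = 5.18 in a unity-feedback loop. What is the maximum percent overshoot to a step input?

From 1 + K_pP(s) = 0: s² + 8s + 26.94 = 0 ⇒ ω_n = 5.19, ζ = 0.7707.
%OS = 100·exp(−πζ/√(1−ζ²)) = 100·exp(−π·0.7707/√0.406) = 2.24%.

2.24%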